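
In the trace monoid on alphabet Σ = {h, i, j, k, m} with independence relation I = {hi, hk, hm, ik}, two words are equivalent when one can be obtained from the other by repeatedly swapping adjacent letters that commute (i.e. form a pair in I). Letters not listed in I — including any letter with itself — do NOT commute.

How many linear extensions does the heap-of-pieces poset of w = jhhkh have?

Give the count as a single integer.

0(j) covers ∅
1(h) covers 0:j
2(h) covers 1:h
3(k) covers 0:j
4(h) covers 2:h
floor of heap: 0:j
completions by unplaced set U, small U first (add the entries for U minus each lowest piece of U):
  |U|=1: {3}:1  {4}:1
  |U|=2: {2,4}:1  {3,4}:2
  |U|=3: {1,2,4}:1  {2,3,4}:3
  start at 0(j): 4

4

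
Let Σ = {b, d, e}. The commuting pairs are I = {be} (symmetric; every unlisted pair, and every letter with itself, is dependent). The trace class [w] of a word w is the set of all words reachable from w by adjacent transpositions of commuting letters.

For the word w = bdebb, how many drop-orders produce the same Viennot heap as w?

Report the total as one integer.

3

piece 0:b — minimal
piece 1:d rests on {0:b}
piece 2:e rests on {1:d}
piece 3:b rests on {1:d}
piece 4:b rests on {3:b}
minimal pieces: {0:b}
ways to finish when only these pieces remain (= sum over removing one remaining piece with nothing left below it):
  1 left: {2}→1  {4}→1
  2 left: {2,4}→2  {3,4}→1
  3 left: {2,3,4}→3
  placing 0:b first → 3 extensions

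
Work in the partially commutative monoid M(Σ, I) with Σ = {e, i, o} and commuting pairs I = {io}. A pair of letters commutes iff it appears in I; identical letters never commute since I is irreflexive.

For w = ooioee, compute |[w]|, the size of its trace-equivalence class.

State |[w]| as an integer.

4

drop 0:o onto floor
drop 1:o onto {0:o}
drop 2:i onto floor
drop 3:o onto {1:o}
drop 4:e onto {2:i, 3:o}
drop 5:e onto {4:e}
ground layer = {0:o, 2:i}
drop-orders for the pieces not yet dropped (sum over which currently-grounded one goes next):
  1 to go: {5} 1
  2 to go: {4,5} 1
  3 to go: {2,4,5} 1  {3,4,5} 1
  4 to go: {1,3,4,5} 1  {2,3,4,5} 2
  if 0:o drops first: 3 orders
  if 2:i drops first: 1 orders
heap linearizations: 4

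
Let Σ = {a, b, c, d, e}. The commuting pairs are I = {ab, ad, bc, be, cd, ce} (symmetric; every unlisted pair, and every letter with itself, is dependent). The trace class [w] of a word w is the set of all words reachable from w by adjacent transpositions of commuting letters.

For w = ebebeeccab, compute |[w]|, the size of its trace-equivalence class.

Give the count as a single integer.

#0=e has no predecessor
#1=b has no predecessor
#2=e depends on [0:e]
#3=b depends on [1:b]
#4=e depends on [2:e]
#5=e depends on [4:e]
#6=c has no predecessor
#7=c depends on [6:c]
#8=a depends on [5:e, 7:c]
#9=b depends on [3:b]
sources: [0:e, 1:b, 6:c]
N(rest) = Σ N(rest − s) over sources s of rest; N(one piece) = 1:
  size 1 → [8]=1  [9]=1
  size 2 → [3,9]=1  [5,8]=1  [7,8]=1  [8,9]=2
  size 3 → [1,3,9]=1  [3,8,9]=3  [4,5,8]=1  [5,7,8]=2  [5,8,9]=3  [6,7,8]=1  [7,8,9]=3
  size 4 → [1,3,8,9]=4  [2,4,5,8]=1  [3,5,8,9]=6  [3,7,8,9]=6  [4,5,7,8]=3  [4,5,8,9]=4  [5,6,7,8]=3  [5,7,8,9]=8  [6,7,8,9]=4
  size 5 → [0,2,4,5,8]=1  [1,3,5,8,9]=10  [1,3,7,8,9]=10  [2,4,5,7,8]=4  [2,4,5,8,9]=5  [3,4,5,8,9]=10  [3,5,7,8,9]=20  [3,6,7,8,9]=10  [4,5,6,7,8]=6  [4,5,7,8,9]=15  [5,6,7,8,9]=15
  size 6 → [0,2,4,5,7,8]=5  [0,2,4,5,8,9]=6  [1,3,4,5,8,9]=20  [1,3,5,7,8,9]=40  [1,3,6,7,8,9]=20  [2,3,4,5,8,9]=15  [2,4,5,6,7,8]=10  [2,4,5,7,8,9]=24  [3,4,5,7,8,9]=45  [3,5,6,7,8,9]=45  [4,5,6,7,8,9]=36
  size 7 → [0,2,3,4,5,8,9]=21  [0,2,4,5,6,7,8]=15  [0,2,4,5,7,8,9]=35  [1,2,3,4,5,8,9]=35  [1,3,4,5,7,8,9]=105  [1,3,5,6,7,8,9]=105  [2,3,4,5,7,8,9]=84  [2,4,5,6,7,8,9]=70  [3,4,5,6,7,8,9]=126
  size 8 → [0,1,2,3,4,5,8,9]=56  [0,2,3,4,5,7,8,9]=140  [0,2,4,5,6,7,8,9]=120  [1,2,3,4,5,7,8,9]=224  [1,3,4,5,6,7,8,9]=336  [2,3,4,5,6,7,8,9]=280
  first=0(e) contributes 840
  first=1(b) contributes 540
  first=6(c) contributes 420
|[w]| = 1800

1800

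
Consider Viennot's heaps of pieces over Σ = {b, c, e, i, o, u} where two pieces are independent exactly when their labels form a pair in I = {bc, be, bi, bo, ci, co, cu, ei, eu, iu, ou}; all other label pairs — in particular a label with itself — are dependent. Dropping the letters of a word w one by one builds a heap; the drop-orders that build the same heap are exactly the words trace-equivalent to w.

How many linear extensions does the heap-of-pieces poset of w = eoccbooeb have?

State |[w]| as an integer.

360

piece 0:e — minimal
piece 1:o rests on {0:e}
piece 2:c rests on {0:e}
piece 3:c rests on {2:c}
piece 4:b — minimal
piece 5:o rests on {1:o}
piece 6:o rests on {5:o}
piece 7:e rests on {3:c, 6:o}
piece 8:b rests on {4:b}
minimal pieces: {0:e, 4:b}
ways to finish when only these pieces remain (= sum over removing one remaining piece with nothing left below it):
  1 left: {7}→1  {8}→1
  2 left: {3,7}→1  {4,8}→1  {6,7}→1  {7,8}→2
  3 left: {2,3,7}→1  {3,6,7}→2  {3,7,8}→3  {4,7,8}→3  {5,6,7}→1  {6,7,8}→3
  4 left: {1,5,6,7}→1  {2,3,6,7}→3  {2,3,7,8}→4  {3,4,7,8}→6  {3,5,6,7}→3  {3,6,7,8}→8  {4,6,7,8}→6  {5,6,7,8}→4
  5 left: {1,3,5,6,7}→4  {1,5,6,7,8}→5  {2,3,4,7,8}→10  {2,3,5,6,7}→6  {2,3,6,7,8}→15  {3,4,6,7,8}→20  {3,5,6,7,8}→15  {4,5,6,7,8}→10
  6 left: {1,2,3,5,6,7}→10  {1,3,5,6,7,8}→24  {1,4,5,6,7,8}→15  {2,3,4,6,7,8}→45  {2,3,5,6,7,8}→36  {3,4,5,6,7,8}→45
  7 left: {0,1,2,3,5,6,7}→10  {1,2,3,5,6,7,8}→70  {1,3,4,5,6,7,8}→84  {2,3,4,5,6,7,8}→126
  placing 0:e first → 280 extensions
  placing 4:b first → 80 extensions
total linear extensions = 360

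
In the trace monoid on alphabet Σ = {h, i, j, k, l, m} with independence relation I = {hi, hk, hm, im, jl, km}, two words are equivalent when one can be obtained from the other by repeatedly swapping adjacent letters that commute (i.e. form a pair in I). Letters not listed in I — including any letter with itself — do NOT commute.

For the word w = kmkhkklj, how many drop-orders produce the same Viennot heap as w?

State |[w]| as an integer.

60

piece 0:k — minimal
piece 1:m — minimal
piece 2:k rests on {0:k}
piece 3:h — minimal
piece 4:k rests on {2:k}
piece 5:k rests on {4:k}
piece 6:l rests on {1:m, 3:h, 5:k}
piece 7:j rests on {1:m, 3:h, 5:k}
minimal pieces: {0:k, 1:m, 3:h}
ways to finish when only these pieces remain (= sum over removing one remaining piece with nothing left below it):
  1 left: {6}→1  {7}→1
  2 left: {6,7}→2
  3 left: {1,6,7}→2  {3,6,7}→2  {5,6,7}→2
  4 left: {1,3,6,7}→4  {1,5,6,7}→4  {3,5,6,7}→4  {4,5,6,7}→2
  5 left: {1,3,5,6,7}→12  {1,4,5,6,7}→6  {2,4,5,6,7}→2  {3,4,5,6,7}→6
  6 left: {0,2,4,5,6,7}→2  {1,2,4,5,6,7}→8  {1,3,4,5,6,7}→24  {2,3,4,5,6,7}→8
  placing 0:k first → 40 extensions
  placing 1:m first → 10 extensions
  placing 3:h first → 10 extensions
total linear extensions = 60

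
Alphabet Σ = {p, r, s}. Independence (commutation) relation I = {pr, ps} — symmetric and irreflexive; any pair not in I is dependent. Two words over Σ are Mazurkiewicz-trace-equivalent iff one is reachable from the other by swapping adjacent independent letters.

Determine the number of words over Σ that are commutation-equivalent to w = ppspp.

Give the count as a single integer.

piece 0:p — minimal
piece 1:p rests on {0:p}
piece 2:s — minimal
piece 3:p rests on {1:p}
piece 4:p rests on {3:p}
minimal pieces: {0:p, 2:s}
ways to finish when only these pieces remain (= sum over removing one remaining piece with nothing left below it):
  1 left: {2}→1  {4}→1
  2 left: {2,4}→2  {3,4}→1
  3 left: {1,3,4}→1  {2,3,4}→3
  placing 0:p first → 4 extensions
  placing 2:s first → 1 extensions
total linear extensions = 5

5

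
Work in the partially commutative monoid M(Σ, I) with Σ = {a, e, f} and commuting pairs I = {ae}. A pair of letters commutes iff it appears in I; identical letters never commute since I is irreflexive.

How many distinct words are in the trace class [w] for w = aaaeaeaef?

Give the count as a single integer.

#0=a has no predecessor
#1=a depends on [0:a]
#2=a depends on [1:a]
#3=e has no predecessor
#4=a depends on [2:a]
#5=e depends on [3:e]
#6=a depends on [4:a]
#7=e depends on [5:e]
#8=f depends on [6:a, 7:e]
sources: [0:a, 3:e]
N(rest) = Σ N(rest − s) over sources s of rest; N(one piece) = 1:
  size 1 → [8]=1
  size 2 → [6,8]=1  [7,8]=1
  size 3 → [4,6,8]=1  [5,7,8]=1  [6,7,8]=2
  size 4 → [2,4,6,8]=1  [3,5,7,8]=1  [4,6,7,8]=3  [5,6,7,8]=3
  size 5 → [1,2,4,6,8]=1  [2,4,6,7,8]=4  [3,5,6,7,8]=4  [4,5,6,7,8]=6
  size 6 → [0,1,2,4,6,8]=1  [1,2,4,6,7,8]=5  [2,4,5,6,7,8]=10  [3,4,5,6,7,8]=10
  size 7 → [0,1,2,4,6,7,8]=6  [1,2,4,5,6,7,8]=15  [2,3,4,5,6,7,8]=20
  first=0(a) contributes 35
  first=3(e) contributes 21
|[w]| = 56

56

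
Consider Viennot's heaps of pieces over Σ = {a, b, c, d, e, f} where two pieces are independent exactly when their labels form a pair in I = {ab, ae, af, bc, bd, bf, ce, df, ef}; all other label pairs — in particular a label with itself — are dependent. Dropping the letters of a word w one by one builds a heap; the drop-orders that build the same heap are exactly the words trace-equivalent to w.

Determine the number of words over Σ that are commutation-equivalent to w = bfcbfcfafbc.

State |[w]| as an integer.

#0=b has no predecessor
#1=f has no predecessor
#2=c depends on [1:f]
#3=b depends on [0:b]
#4=f depends on [2:c]
#5=c depends on [4:f]
#6=f depends on [5:c]
#7=a depends on [5:c]
#8=f depends on [6:f]
#9=b depends on [3:b]
#10=c depends on [7:a, 8:f]
sources: [0:b, 1:f]
N(rest) = Σ N(rest − s) over sources s of rest; N(one piece) = 1:
  size 1 → [9]=1  [10]=1
  size 2 → [3,9]=1  [7,10]=1  [8,10]=1  [9,10]=2
  size 3 → [0,3,9]=1  [3,9,10]=3  [6,8,10]=1  [7,8,10]=2  [7,9,10]=3  [8,9,10]=3
  size 4 → [0,3,9,10]=4  [3,7,9,10]=6  [3,8,9,10]=6  [6,7,8,10]=3  [6,8,9,10]=4  [7,8,9,10]=8
  size 5 → [0,3,7,9,10]=10  [0,3,8,9,10]=10  [3,6,8,9,10]=10  [3,7,8,9,10]=20  [5,6,7,8,10]=3  [6,7,8,9,10]=15
  size 6 → [0,3,6,8,9,10]=20  [0,3,7,8,9,10]=40  [3,6,7,8,9,10]=45  [4,5,6,7,8,10]=3  [5,6,7,8,9,10]=18
  size 7 → [0,3,6,7,8,9,10]=105  [2,4,5,6,7,8,10]=3  [3,5,6,7,8,9,10]=63  [4,5,6,7,8,9,10]=21
  size 8 → [0,3,5,6,7,8,9,10]=168  [1,2,4,5,6,7,8,10]=3  [2,4,5,6,7,8,9,10]=24  [3,4,5,6,7,8,9,10]=84
  size 9 → [0,3,4,5,6,7,8,9,10]=252  [1,2,4,5,6,7,8,9,10]=27  [2,3,4,5,6,7,8,9,10]=108
  first=0(b) contributes 135
  first=1(f) contributes 360
|[w]| = 495

495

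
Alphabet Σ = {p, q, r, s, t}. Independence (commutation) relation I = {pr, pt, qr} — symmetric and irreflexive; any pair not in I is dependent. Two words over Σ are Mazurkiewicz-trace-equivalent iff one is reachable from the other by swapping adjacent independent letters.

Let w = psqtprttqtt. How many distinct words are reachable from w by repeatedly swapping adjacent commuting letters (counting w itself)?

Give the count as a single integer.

#0=p has no predecessor
#1=s depends on [0:p]
#2=q depends on [1:s]
#3=t depends on [2:q]
#4=p depends on [2:q]
#5=r depends on [3:t]
#6=t depends on [5:r]
#7=t depends on [6:t]
#8=q depends on [4:p, 7:t]
#9=t depends on [8:q]
#10=t depends on [9:t]
sources: [0:p]
N(rest) = Σ N(rest − s) over sources s of rest; N(one piece) = 1:
  size 1 → [10]=1
  size 2 → [9,10]=1
  size 3 → [8,9,10]=1
  size 4 → [4,8,9,10]=1  [7,8,9,10]=1
  size 5 → [4,7,8,9,10]=2  [6,7,8,9,10]=1
  size 6 → [4,6,7,8,9,10]=3  [5,6,7,8,9,10]=1
  size 7 → [3,5,6,7,8,9,10]=1  [4,5,6,7,8,9,10]=4
  size 8 → [3,4,5,6,7,8,9,10]=5
  size 9 → [2,3,4,5,6,7,8,9,10]=5
  first=0(p) contributes 5

5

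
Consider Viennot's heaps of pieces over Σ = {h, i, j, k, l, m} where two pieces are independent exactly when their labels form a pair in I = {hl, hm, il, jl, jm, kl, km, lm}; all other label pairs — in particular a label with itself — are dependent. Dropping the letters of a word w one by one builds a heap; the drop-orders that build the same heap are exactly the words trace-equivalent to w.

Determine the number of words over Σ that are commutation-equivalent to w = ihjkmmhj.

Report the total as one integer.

21

piece 0:i — minimal
piece 1:h rests on {0:i}
piece 2:j rests on {1:h}
piece 3:k rests on {2:j}
piece 4:m rests on {0:i}
piece 5:m rests on {4:m}
piece 6:h rests on {3:k}
piece 7:j rests on {6:h}
minimal pieces: {0:i}
ways to finish when only these pieces remain (= sum over removing one remaining piece with nothing left below it):
  1 left: {5}→1  {7}→1
  2 left: {4,5}→1  {5,7}→2  {6,7}→1
  3 left: {3,6,7}→1  {4,5,7}→3  {5,6,7}→3
  4 left: {2,3,6,7}→1  {3,5,6,7}→4  {4,5,6,7}→6
  5 left: {1,2,3,6,7}→1  {2,3,5,6,7}→5  {3,4,5,6,7}→10
  6 left: {1,2,3,5,6,7}→6  {2,3,4,5,6,7}→15
  placing 0:i first → 21 extensions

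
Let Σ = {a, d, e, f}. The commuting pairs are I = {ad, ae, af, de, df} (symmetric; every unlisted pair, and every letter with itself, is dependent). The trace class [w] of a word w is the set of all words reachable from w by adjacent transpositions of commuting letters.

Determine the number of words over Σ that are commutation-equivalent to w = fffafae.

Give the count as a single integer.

piece 0:f — minimal
piece 1:f rests on {0:f}
piece 2:f rests on {1:f}
piece 3:a — minimal
piece 4:f rests on {2:f}
piece 5:a rests on {3:a}
piece 6:e rests on {4:f}
minimal pieces: {0:f, 3:a}
ways to finish when only these pieces remain (= sum over removing one remaining piece with nothing left below it):
  1 left: {5}→1  {6}→1
  2 left: {3,5}→1  {4,6}→1  {5,6}→2
  3 left: {2,4,6}→1  {3,5,6}→3  {4,5,6}→3
  4 left: {1,2,4,6}→1  {2,4,5,6}→4  {3,4,5,6}→6
  5 left: {0,1,2,4,6}→1  {1,2,4,5,6}→5  {2,3,4,5,6}→10
  placing 0:f first → 15 extensions
  placing 3:a first → 6 extensions
total linear extensions = 21

21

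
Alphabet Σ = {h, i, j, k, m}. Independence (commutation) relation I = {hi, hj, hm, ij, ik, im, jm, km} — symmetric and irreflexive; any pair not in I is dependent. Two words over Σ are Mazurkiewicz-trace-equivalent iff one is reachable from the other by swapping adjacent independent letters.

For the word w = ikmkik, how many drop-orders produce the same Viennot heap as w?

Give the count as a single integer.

0(i) covers ∅
1(k) covers ∅
2(m) covers ∅
3(k) covers 1:k
4(i) covers 0:i
5(k) covers 3:k
floor of heap: 0:i, 1:k, 2:m
completions by unplaced set U, small U first (add the entries for U minus each lowest piece of U):
  |U|=1: {2}:1  {4}:1  {5}:1
  |U|=2: {0,4}:1  {2,4}:2  {2,5}:2  {3,5}:1  {4,5}:2
  |U|=3: {0,2,4}:3  {0,4,5}:3  {1,3,5}:1  {2,3,5}:3  {2,4,5}:6  {3,4,5}:3
  |U|=4: {0,2,4,5}:12  {0,3,4,5}:6  {1,2,3,5}:4  {1,3,4,5}:4  {2,3,4,5}:12
  start at 0(i): 20
  start at 1(k): 30
  start at 2(m): 10
sum over floor = 60

60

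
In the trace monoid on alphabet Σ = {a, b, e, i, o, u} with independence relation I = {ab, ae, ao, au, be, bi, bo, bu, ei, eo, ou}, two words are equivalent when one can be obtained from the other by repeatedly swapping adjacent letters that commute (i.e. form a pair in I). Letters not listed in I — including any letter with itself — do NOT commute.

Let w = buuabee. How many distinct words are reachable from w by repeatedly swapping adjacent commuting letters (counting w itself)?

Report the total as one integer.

piece 0:b — minimal
piece 1:u — minimal
piece 2:u rests on {1:u}
piece 3:a — minimal
piece 4:b rests on {0:b}
piece 5:e rests on {2:u}
piece 6:e rests on {5:e}
minimal pieces: {0:b, 1:u, 3:a}
ways to finish when only these pieces remain (= sum over removing one remaining piece with nothing left below it):
  1 left: {3}→1  {4}→1  {6}→1
  2 left: {0,4}→1  {3,4}→2  {3,6}→2  {4,6}→2  {5,6}→1
  3 left: {0,3,4}→3  {0,4,6}→3  {2,5,6}→1  {3,4,6}→6  {3,5,6}→3  {4,5,6}→3
  4 left: {0,3,4,6}→12  {0,4,5,6}→6  {1,2,5,6}→1  {2,3,5,6}→4  {2,4,5,6}→4  {3,4,5,6}→12
  5 left: {0,2,4,5,6}→10  {0,3,4,5,6}→30  {1,2,3,5,6}→5  {1,2,4,5,6}→5  {2,3,4,5,6}→20
  placing 0:b first → 30 extensions
  placing 1:u first → 60 extensions
  placing 3:a first → 15 extensions
total linear extensions = 105

105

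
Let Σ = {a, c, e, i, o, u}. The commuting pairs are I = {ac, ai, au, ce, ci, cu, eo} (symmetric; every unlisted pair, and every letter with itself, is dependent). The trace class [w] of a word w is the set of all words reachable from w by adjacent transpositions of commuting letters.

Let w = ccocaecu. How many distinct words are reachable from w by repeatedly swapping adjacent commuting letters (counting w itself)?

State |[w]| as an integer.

10

0(c) covers ∅
1(c) covers 0:c
2(o) covers 1:c
3(c) covers 2:o
4(a) covers 2:o
5(e) covers 4:a
6(c) covers 3:c
7(u) covers 5:e
floor of heap: 0:c
completions by unplaced set U, small U first (add the entries for U minus each lowest piece of U):
  |U|=1: {6}:1  {7}:1
  |U|=2: {3,6}:1  {5,7}:1  {6,7}:2
  |U|=3: {3,6,7}:3  {4,5,7}:1  {5,6,7}:3
  |U|=4: {3,5,6,7}:6  {4,5,6,7}:4
  |U|=5: {3,4,5,6,7}:10
  |U|=6: {2,3,4,5,6,7}:10
  start at 0(c): 10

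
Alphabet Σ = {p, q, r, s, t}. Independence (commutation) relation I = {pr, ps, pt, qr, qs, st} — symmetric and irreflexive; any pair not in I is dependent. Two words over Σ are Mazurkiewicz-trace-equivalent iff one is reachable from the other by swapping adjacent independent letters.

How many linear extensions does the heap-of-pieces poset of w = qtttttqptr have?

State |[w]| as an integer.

drop 0:q onto floor
drop 1:t onto {0:q}
drop 2:t onto {1:t}
drop 3:t onto {2:t}
drop 4:t onto {3:t}
drop 5:t onto {4:t}
drop 6:q onto {5:t}
drop 7:p onto {6:q}
drop 8:t onto {6:q}
drop 9:r onto {8:t}
ground layer = {0:q}
drop-orders for the pieces not yet dropped (sum over which currently-grounded one goes next):
  1 to go: {7} 1  {9} 1
  2 to go: {7,9} 2  {8,9} 1
  3 to go: {7,8,9} 3
  4 to go: {6,7,8,9} 3
  5 to go: {5,6,7,8,9} 3
  6 to go: {4,5,6,7,8,9} 3
  7 to go: {3,4,5,6,7,8,9} 3
  8 to go: {2,3,4,5,6,7,8,9} 3
  if 0:q drops first: 3 orders

3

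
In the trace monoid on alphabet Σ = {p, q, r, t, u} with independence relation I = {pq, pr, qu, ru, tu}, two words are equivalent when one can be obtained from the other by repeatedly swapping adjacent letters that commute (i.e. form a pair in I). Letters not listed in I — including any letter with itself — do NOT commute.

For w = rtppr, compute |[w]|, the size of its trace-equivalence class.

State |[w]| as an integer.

3

piece 0:r — minimal
piece 1:t rests on {0:r}
piece 2:p rests on {1:t}
piece 3:p rests on {2:p}
piece 4:r rests on {1:t}
minimal pieces: {0:r}
ways to finish when only these pieces remain (= sum over removing one remaining piece with nothing left below it):
  1 left: {3}→1  {4}→1
  2 left: {2,3}→1  {3,4}→2
  3 left: {2,3,4}→3
  placing 0:r first → 3 extensions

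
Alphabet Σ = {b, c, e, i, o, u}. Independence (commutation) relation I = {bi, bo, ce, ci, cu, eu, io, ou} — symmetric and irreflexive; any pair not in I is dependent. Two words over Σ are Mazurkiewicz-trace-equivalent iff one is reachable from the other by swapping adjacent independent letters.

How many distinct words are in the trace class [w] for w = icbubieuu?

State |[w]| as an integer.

0(i) covers ∅
1(c) covers ∅
2(b) covers 1:c
3(u) covers 0:i, 2:b
4(b) covers 3:u
5(i) covers 3:u
6(e) covers 4:b, 5:i
7(u) covers 4:b, 5:i
8(u) covers 7:u
floor of heap: 0:i, 1:c
completions by unplaced set U, small U first (add the entries for U minus each lowest piece of U):
  |U|=1: {6}:1  {8}:1
  |U|=2: {6,8}:2  {7,8}:1
  |U|=3: {6,7,8}:3
  |U|=4: {4,6,7,8}:3  {5,6,7,8}:3
  |U|=5: {4,5,6,7,8}:6
  |U|=6: {3,4,5,6,7,8}:6
  |U|=7: {0,3,4,5,6,7,8}:6  {2,3,4,5,6,7,8}:6
  start at 0(i): 6
  start at 1(c): 12
sum over floor = 18

18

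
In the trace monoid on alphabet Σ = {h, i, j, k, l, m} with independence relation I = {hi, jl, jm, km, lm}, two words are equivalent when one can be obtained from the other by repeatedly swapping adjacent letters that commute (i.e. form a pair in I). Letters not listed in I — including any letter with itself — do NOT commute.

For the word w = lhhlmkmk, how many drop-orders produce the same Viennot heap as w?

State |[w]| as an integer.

piece 0:l — minimal
piece 1:h rests on {0:l}
piece 2:h rests on {1:h}
piece 3:l rests on {2:h}
piece 4:m rests on {2:h}
piece 5:k rests on {3:l}
piece 6:m rests on {4:m}
piece 7:k rests on {5:k}
minimal pieces: {0:l}
ways to finish when only these pieces remain (= sum over removing one remaining piece with nothing left below it):
  1 left: {6}→1  {7}→1
  2 left: {4,6}→1  {5,7}→1  {6,7}→2
  3 left: {3,5,7}→1  {4,6,7}→3  {5,6,7}→3
  4 left: {3,5,6,7}→4  {4,5,6,7}→6
  5 left: {3,4,5,6,7}→10
  6 left: {2,3,4,5,6,7}→10
  placing 0:l first → 10 extensions

10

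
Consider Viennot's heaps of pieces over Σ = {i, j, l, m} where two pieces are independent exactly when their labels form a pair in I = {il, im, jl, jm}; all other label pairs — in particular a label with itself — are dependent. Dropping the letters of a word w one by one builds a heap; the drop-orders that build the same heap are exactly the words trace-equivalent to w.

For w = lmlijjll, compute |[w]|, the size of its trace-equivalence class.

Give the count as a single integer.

drop 0:l onto floor
drop 1:m onto {0:l}
drop 2:l onto {1:m}
drop 3:i onto floor
drop 4:j onto {3:i}
drop 5:j onto {4:j}
drop 6:l onto {2:l}
drop 7:l onto {6:l}
ground layer = {0:l, 3:i}
drop-orders for the pieces not yet dropped (sum over which currently-grounded one goes next):
  1 to go: {5} 1  {7} 1
  2 to go: {4,5} 1  {5,7} 2  {6,7} 1
  3 to go: {2,6,7} 1  {3,4,5} 1  {4,5,7} 3  {5,6,7} 3
  4 to go: {1,2,6,7} 1  {2,5,6,7} 4  {3,4,5,7} 4  {4,5,6,7} 6
  5 to go: {0,1,2,6,7} 1  {1,2,5,6,7} 5  {2,4,5,6,7} 10  {3,4,5,6,7} 10
  6 to go: {0,1,2,5,6,7} 6  {1,2,4,5,6,7} 15  {2,3,4,5,6,7} 20
  if 0:l drops first: 35 orders
  if 3:i drops first: 21 orders
heap linearizations: 56

56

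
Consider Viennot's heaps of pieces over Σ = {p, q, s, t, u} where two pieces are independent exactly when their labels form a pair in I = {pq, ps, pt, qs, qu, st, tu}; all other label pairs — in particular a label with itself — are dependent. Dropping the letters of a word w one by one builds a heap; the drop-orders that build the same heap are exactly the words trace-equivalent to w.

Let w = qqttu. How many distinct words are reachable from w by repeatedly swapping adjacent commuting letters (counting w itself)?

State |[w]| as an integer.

5

piece 0:q — minimal
piece 1:q rests on {0:q}
piece 2:t rests on {1:q}
piece 3:t rests on {2:t}
piece 4:u — minimal
minimal pieces: {0:q, 4:u}
ways to finish when only these pieces remain (= sum over removing one remaining piece with nothing left below it):
  1 left: {3}→1  {4}→1
  2 left: {2,3}→1  {3,4}→2
  3 left: {1,2,3}→1  {2,3,4}→3
  placing 0:q first → 4 extensions
  placing 4:u first → 1 extensions
total linear extensions = 5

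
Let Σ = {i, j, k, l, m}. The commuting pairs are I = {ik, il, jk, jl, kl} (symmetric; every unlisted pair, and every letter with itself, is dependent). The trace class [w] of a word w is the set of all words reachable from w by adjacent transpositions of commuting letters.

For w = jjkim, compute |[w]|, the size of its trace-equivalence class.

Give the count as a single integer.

#0=j has no predecessor
#1=j depends on [0:j]
#2=k has no predecessor
#3=i depends on [1:j]
#4=m depends on [2:k, 3:i]
sources: [0:j, 2:k]
N(rest) = Σ N(rest − s) over sources s of rest; N(one piece) = 1:
  size 1 → [4]=1
  size 2 → [2,4]=1  [3,4]=1
  size 3 → [1,3,4]=1  [2,3,4]=2
  first=0(j) contributes 3
  first=2(k) contributes 1
|[w]| = 4

4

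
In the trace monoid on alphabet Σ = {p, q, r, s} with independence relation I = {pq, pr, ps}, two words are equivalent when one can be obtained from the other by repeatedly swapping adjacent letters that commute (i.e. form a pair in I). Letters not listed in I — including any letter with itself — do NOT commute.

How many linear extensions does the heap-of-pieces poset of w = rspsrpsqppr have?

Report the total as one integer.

#0=r has no predecessor
#1=s depends on [0:r]
#2=p has no predecessor
#3=s depends on [1:s]
#4=r depends on [3:s]
#5=p depends on [2:p]
#6=s depends on [4:r]
#7=q depends on [6:s]
#8=p depends on [5:p]
#9=p depends on [8:p]
#10=r depends on [7:q]
sources: [0:r, 2:p]
N(rest) = Σ N(rest − s) over sources s of rest; N(one piece) = 1:
  size 1 → [9]=1  [10]=1
  size 2 → [7,10]=1  [8,9]=1  [9,10]=2
  size 3 → [5,8,9]=1  [6,7,10]=1  [7,9,10]=3  [8,9,10]=3
  size 4 → [2,5,8,9]=1  [4,6,7,10]=1  [5,8,9,10]=4  [6,7,9,10]=4  [7,8,9,10]=6
  size 5 → [2,5,8,9,10]=5  [3,4,6,7,10]=1  [4,6,7,9,10]=5  [5,7,8,9,10]=10  [6,7,8,9,10]=10
  size 6 → [1,3,4,6,7,10]=1  [2,5,7,8,9,10]=15  [3,4,6,7,9,10]=6  [4,6,7,8,9,10]=15  [5,6,7,8,9,10]=20
  size 7 → [0,1,3,4,6,7,10]=1  [1,3,4,6,7,9,10]=7  [2,5,6,7,8,9,10]=35  [3,4,6,7,8,9,10]=21  [4,5,6,7,8,9,10]=35
  size 8 → [0,1,3,4,6,7,9,10]=8  [1,3,4,6,7,8,9,10]=28  [2,4,5,6,7,8,9,10]=70  [3,4,5,6,7,8,9,10]=56
  size 9 → [0,1,3,4,6,7,8,9,10]=36  [1,3,4,5,6,7,8,9,10]=84  [2,3,4,5,6,7,8,9,10]=126
  first=0(r) contributes 210
  first=2(p) contributes 120
|[w]| = 330

330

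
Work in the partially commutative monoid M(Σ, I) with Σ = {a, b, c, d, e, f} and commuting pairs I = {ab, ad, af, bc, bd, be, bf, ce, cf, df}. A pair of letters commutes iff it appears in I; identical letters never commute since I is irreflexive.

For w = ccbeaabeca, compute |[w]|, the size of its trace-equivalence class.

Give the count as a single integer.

0(c) covers ∅
1(c) covers 0:c
2(b) covers ∅
3(e) covers ∅
4(a) covers 1:c, 3:e
5(a) covers 4:a
6(b) covers 2:b
7(e) covers 5:a
8(c) covers 5:a
9(a) covers 7:e, 8:c
floor of heap: 0:c, 2:b, 3:e
completions by unplaced set U, small U first (add the entries for U minus each lowest piece of U):
  |U|=1: {6}:1  {9}:1
  |U|=2: {2,6}:1  {6,9}:2  {7,9}:1  {8,9}:1
  |U|=3: {2,6,9}:3  {6,7,9}:3  {6,8,9}:3  {7,8,9}:2
  |U|=4: {2,6,7,9}:6  {2,6,8,9}:6  {5,7,8,9}:2  {6,7,8,9}:8
  |U|=5: {2,6,7,8,9}:20  {4,5,7,8,9}:2  {5,6,7,8,9}:10
  |U|=6: {1,4,5,7,8,9}:2  {2,5,6,7,8,9}:30  {3,4,5,7,8,9}:2  {4,5,6,7,8,9}:12
  |U|=7: {0,1,4,5,7,8,9}:2  {1,3,4,5,7,8,9}:4  {1,4,5,6,7,8,9}:14  {2,4,5,6,7,8,9}:42  {3,4,5,6,7,8,9}:14
  |U|=8: {0,1,3,4,5,7,8,9}:6  {0,1,4,5,6,7,8,9}:16  {1,2,4,5,6,7,8,9}:56  {1,3,4,5,6,7,8,9}:32  {2,3,4,5,6,7,8,9}:56
  start at 0(c): 144
  start at 2(b): 54
  start at 3(e): 72
sum over floor = 270

270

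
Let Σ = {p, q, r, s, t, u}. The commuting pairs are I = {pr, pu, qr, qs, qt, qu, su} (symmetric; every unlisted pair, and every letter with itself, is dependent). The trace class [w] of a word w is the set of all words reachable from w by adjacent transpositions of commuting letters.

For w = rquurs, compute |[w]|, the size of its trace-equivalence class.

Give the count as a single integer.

6

#0=r has no predecessor
#1=q has no predecessor
#2=u depends on [0:r]
#3=u depends on [2:u]
#4=r depends on [3:u]
#5=s depends on [4:r]
sources: [0:r, 1:q]
N(rest) = Σ N(rest − s) over sources s of rest; N(one piece) = 1:
  size 1 → [1]=1  [5]=1
  size 2 → [1,5]=2  [4,5]=1
  size 3 → [1,4,5]=3  [3,4,5]=1
  size 4 → [1,3,4,5]=4  [2,3,4,5]=1
  first=0(r) contributes 5
  first=1(q) contributes 1
|[w]| = 6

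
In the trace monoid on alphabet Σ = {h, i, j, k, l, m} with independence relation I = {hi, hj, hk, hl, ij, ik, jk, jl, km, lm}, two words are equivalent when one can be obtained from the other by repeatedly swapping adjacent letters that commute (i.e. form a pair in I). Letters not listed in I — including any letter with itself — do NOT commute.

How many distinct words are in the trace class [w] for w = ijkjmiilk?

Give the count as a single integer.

0(i) covers ∅
1(j) covers ∅
2(k) covers ∅
3(j) covers 1:j
4(m) covers 0:i, 3:j
5(i) covers 4:m
6(i) covers 5:i
7(l) covers 2:k, 6:i
8(k) covers 7:l
floor of heap: 0:i, 1:j, 2:k
completions by unplaced set U, small U first (add the entries for U minus each lowest piece of U):
  |U|=1: {8}:1
  |U|=2: {7,8}:1
  |U|=3: {2,7,8}:1  {6,7,8}:1
  |U|=4: {2,6,7,8}:2  {5,6,7,8}:1
  |U|=5: {2,5,6,7,8}:3  {4,5,6,7,8}:1
  |U|=6: {0,4,5,6,7,8}:1  {2,4,5,6,7,8}:4  {3,4,5,6,7,8}:1
  |U|=7: {0,2,4,5,6,7,8}:5  {0,3,4,5,6,7,8}:2  {1,3,4,5,6,7,8}:1  {2,3,4,5,6,7,8}:5
  start at 0(i): 6
  start at 1(j): 12
  start at 2(k): 3
sum over floor = 21

21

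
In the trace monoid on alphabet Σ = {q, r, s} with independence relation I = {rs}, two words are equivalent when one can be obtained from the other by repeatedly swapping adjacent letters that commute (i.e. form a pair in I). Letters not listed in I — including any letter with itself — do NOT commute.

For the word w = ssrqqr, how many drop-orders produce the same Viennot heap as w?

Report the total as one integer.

3

drop 0:s onto floor
drop 1:s onto {0:s}
drop 2:r onto floor
drop 3:q onto {1:s, 2:r}
drop 4:q onto {3:q}
drop 5:r onto {4:q}
ground layer = {0:s, 2:r}
drop-orders for the pieces not yet dropped (sum over which currently-grounded one goes next):
  1 to go: {5} 1
  2 to go: {4,5} 1
  3 to go: {3,4,5} 1
  4 to go: {1,3,4,5} 1  {2,3,4,5} 1
  if 0:s drops first: 2 orders
  if 2:r drops first: 1 orders
heap linearizations: 3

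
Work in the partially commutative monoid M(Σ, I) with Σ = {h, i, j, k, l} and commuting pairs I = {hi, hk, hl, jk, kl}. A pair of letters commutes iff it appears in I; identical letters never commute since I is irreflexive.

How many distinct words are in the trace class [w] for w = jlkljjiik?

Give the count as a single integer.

drop 0:j onto floor
drop 1:l onto {0:j}
drop 2:k onto floor
drop 3:l onto {1:l}
drop 4:j onto {3:l}
drop 5:j onto {4:j}
drop 6:i onto {2:k, 5:j}
drop 7:i onto {6:i}
drop 8:k onto {7:i}
ground layer = {0:j, 2:k}
drop-orders for the pieces not yet dropped (sum over which currently-grounded one goes next):
  1 to go: {8} 1
  2 to go: {7,8} 1
  3 to go: {6,7,8} 1
  4 to go: {2,6,7,8} 1  {5,6,7,8} 1
  5 to go: {2,5,6,7,8} 2  {4,5,6,7,8} 1
  6 to go: {2,4,5,6,7,8} 3  {3,4,5,6,7,8} 1
  7 to go: {1,3,4,5,6,7,8} 1  {2,3,4,5,6,7,8} 4
  if 0:j drops first: 5 orders
  if 2:k drops first: 1 orders
heap linearizations: 6

6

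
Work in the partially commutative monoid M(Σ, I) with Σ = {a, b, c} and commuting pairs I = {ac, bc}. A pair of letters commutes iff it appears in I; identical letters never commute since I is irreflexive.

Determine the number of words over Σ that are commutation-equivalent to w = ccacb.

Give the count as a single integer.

#0=c has no predecessor
#1=c depends on [0:c]
#2=a has no predecessor
#3=c depends on [1:c]
#4=b depends on [2:a]
sources: [0:c, 2:a]
N(rest) = Σ N(rest − s) over sources s of rest; N(one piece) = 1:
  size 1 → [3]=1  [4]=1
  size 2 → [1,3]=1  [2,4]=1  [3,4]=2
  size 3 → [0,1,3]=1  [1,3,4]=3  [2,3,4]=3
  first=0(c) contributes 6
  first=2(a) contributes 4
|[w]| = 10

10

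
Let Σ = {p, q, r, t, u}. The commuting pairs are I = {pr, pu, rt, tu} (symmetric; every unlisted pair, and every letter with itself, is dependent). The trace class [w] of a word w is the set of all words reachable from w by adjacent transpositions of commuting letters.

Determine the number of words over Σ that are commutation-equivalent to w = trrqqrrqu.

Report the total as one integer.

3

0(t) covers ∅
1(r) covers ∅
2(r) covers 1:r
3(q) covers 0:t, 2:r
4(q) covers 3:q
5(r) covers 4:q
6(r) covers 5:r
7(q) covers 6:r
8(u) covers 7:q
floor of heap: 0:t, 1:r
completions by unplaced set U, small U first (add the entries for U minus each lowest piece of U):
  |U|=1: {8}:1
  |U|=2: {7,8}:1
  |U|=3: {6,7,8}:1
  |U|=4: {5,6,7,8}:1
  |U|=5: {4,5,6,7,8}:1
  |U|=6: {3,4,5,6,7,8}:1
  |U|=7: {0,3,4,5,6,7,8}:1  {2,3,4,5,6,7,8}:1
  start at 0(t): 1
  start at 1(r): 2
sum over floor = 3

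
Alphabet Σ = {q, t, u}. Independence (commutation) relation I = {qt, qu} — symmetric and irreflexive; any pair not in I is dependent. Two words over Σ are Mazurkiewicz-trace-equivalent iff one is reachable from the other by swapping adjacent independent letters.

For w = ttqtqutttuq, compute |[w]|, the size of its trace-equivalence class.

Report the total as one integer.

piece 0:t — minimal
piece 1:t rests on {0:t}
piece 2:q — minimal
piece 3:t rests on {1:t}
piece 4:q rests on {2:q}
piece 5:u rests on {3:t}
piece 6:t rests on {5:u}
piece 7:t rests on {6:t}
piece 8:t rests on {7:t}
piece 9:u rests on {8:t}
piece 10:q rests on {4:q}
minimal pieces: {0:t, 2:q}
ways to finish when only these pieces remain (= sum over removing one remaining piece with nothing left below it):
  1 left: {9}→1  {10}→1
  2 left: {4,10}→1  {8,9}→1  {9,10}→2
  3 left: {2,4,10}→1  {4,9,10}→3  {7,8,9}→1  {8,9,10}→3
  4 left: {2,4,9,10}→4  {4,8,9,10}→6  {6,7,8,9}→1  {7,8,9,10}→4
  5 left: {2,4,8,9,10}→10  {4,7,8,9,10}→10  {5,6,7,8,9}→1  {6,7,8,9,10}→5
  6 left: {2,4,7,8,9,10}→20  {3,5,6,7,8,9}→1  {4,6,7,8,9,10}→15  {5,6,7,8,9,10}→6
  7 left: {1,3,5,6,7,8,9}→1  {2,4,6,7,8,9,10}→35  {3,5,6,7,8,9,10}→7  {4,5,6,7,8,9,10}→21
  8 left: {0,1,3,5,6,7,8,9}→1  {1,3,5,6,7,8,9,10}→8  {2,4,5,6,7,8,9,10}→56  {3,4,5,6,7,8,9,10}→28
  9 left: {0,1,3,5,6,7,8,9,10}→9  {1,3,4,5,6,7,8,9,10}→36  {2,3,4,5,6,7,8,9,10}→84
  placing 0:t first → 120 extensions
  placing 2:q first → 45 extensions
total linear extensions = 165

165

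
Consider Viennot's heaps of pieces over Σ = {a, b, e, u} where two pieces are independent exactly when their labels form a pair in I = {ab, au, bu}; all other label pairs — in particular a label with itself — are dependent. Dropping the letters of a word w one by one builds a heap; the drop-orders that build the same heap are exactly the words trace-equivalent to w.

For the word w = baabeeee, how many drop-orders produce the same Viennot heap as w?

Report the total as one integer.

#0=b has no predecessor
#1=a has no predecessor
#2=a depends on [1:a]
#3=b depends on [0:b]
#4=e depends on [2:a, 3:b]
#5=e depends on [4:e]
#6=e depends on [5:e]
#7=e depends on [6:e]
sources: [0:b, 1:a]
N(rest) = Σ N(rest − s) over sources s of rest; N(one piece) = 1:
  size 1 → [7]=1
  size 2 → [6,7]=1
  size 3 → [5,6,7]=1
  size 4 → [4,5,6,7]=1
  size 5 → [2,4,5,6,7]=1  [3,4,5,6,7]=1
  size 6 → [0,3,4,5,6,7]=1  [1,2,4,5,6,7]=1  [2,3,4,5,6,7]=2
  first=0(b) contributes 3
  first=1(a) contributes 3
|[w]| = 6

6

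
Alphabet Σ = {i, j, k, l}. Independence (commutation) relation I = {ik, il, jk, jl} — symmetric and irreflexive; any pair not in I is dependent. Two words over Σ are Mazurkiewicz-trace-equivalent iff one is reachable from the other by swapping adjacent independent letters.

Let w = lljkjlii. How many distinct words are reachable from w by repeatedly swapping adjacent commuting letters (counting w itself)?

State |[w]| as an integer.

piece 0:l — minimal
piece 1:l rests on {0:l}
piece 2:j — minimal
piece 3:k rests on {1:l}
piece 4:j rests on {2:j}
piece 5:l rests on {3:k}
piece 6:i rests on {4:j}
piece 7:i rests on {6:i}
minimal pieces: {0:l, 2:j}
ways to finish when only these pieces remain (= sum over removing one remaining piece with nothing left below it):
  1 left: {5}→1  {7}→1
  2 left: {3,5}→1  {5,7}→2  {6,7}→1
  3 left: {1,3,5}→1  {3,5,7}→3  {4,6,7}→1  {5,6,7}→3
  4 left: {0,1,3,5}→1  {1,3,5,7}→4  {2,4,6,7}→1  {3,5,6,7}→6  {4,5,6,7}→4
  5 left: {0,1,3,5,7}→5  {1,3,5,6,7}→10  {2,4,5,6,7}→5  {3,4,5,6,7}→10
  6 left: {0,1,3,5,6,7}→15  {1,3,4,5,6,7}→20  {2,3,4,5,6,7}→15
  placing 0:l first → 35 extensions
  placing 2:j first → 35 extensions
total linear extensions = 70

70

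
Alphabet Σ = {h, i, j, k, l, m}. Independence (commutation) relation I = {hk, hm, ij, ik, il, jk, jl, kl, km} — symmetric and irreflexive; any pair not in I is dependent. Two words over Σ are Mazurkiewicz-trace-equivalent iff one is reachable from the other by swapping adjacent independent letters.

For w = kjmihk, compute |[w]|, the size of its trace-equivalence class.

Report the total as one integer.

15

#0=k has no predecessor
#1=j has no predecessor
#2=m depends on [1:j]
#3=i depends on [2:m]
#4=h depends on [3:i]
#5=k depends on [0:k]
sources: [0:k, 1:j]
N(rest) = Σ N(rest − s) over sources s of rest; N(one piece) = 1:
  size 1 → [4]=1  [5]=1
  size 2 → [0,5]=1  [3,4]=1  [4,5]=2
  size 3 → [0,4,5]=3  [2,3,4]=1  [3,4,5]=3
  size 4 → [0,3,4,5]=6  [1,2,3,4]=1  [2,3,4,5]=4
  first=0(k) contributes 5
  first=1(j) contributes 10
|[w]| = 15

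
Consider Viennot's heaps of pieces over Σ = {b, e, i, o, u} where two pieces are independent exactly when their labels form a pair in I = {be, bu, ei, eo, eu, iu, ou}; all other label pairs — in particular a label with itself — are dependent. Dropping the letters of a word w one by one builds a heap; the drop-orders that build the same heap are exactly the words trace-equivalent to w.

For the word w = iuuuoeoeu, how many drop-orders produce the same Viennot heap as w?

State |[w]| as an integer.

1260

#0=i has no predecessor
#1=u has no predecessor
#2=u depends on [1:u]
#3=u depends on [2:u]
#4=o depends on [0:i]
#5=e has no predecessor
#6=o depends on [4:o]
#7=e depends on [5:e]
#8=u depends on [3:u]
sources: [0:i, 1:u, 5:e]
N(rest) = Σ N(rest − s) over sources s of rest; N(one piece) = 1:
  size 1 → [6]=1  [7]=1  [8]=1
  size 2 → [3,8]=1  [4,6]=1  [5,7]=1  [6,7]=2  [6,8]=2  [7,8]=2
  size 3 → [0,4,6]=1  [2,3,8]=1  [3,6,8]=3  [3,7,8]=3  [4,6,7]=3  [4,6,8]=3  [5,6,7]=3  [5,7,8]=3  [6,7,8]=6
  size 4 → [0,4,6,7]=4  [0,4,6,8]=4  [1,2,3,8]=1  [2,3,6,8]=4  [2,3,7,8]=4  [3,4,6,8]=6  [3,5,7,8]=6  [3,6,7,8]=12  [4,5,6,7]=6  [4,6,7,8]=12  [5,6,7,8]=12
  size 5 → [0,3,4,6,8]=10  [0,4,5,6,7]=10  [0,4,6,7,8]=20  [1,2,3,6,8]=5  [1,2,3,7,8]=5  [2,3,4,6,8]=10  [2,3,5,7,8]=10  [2,3,6,7,8]=20  [3,4,6,7,8]=30  [3,5,6,7,8]=30  [4,5,6,7,8]=30
  size 6 → [0,2,3,4,6,8]=20  [0,3,4,6,7,8]=60  [0,4,5,6,7,8]=60  [1,2,3,4,6,8]=15  [1,2,3,5,7,8]=15  [1,2,3,6,7,8]=30  [2,3,4,6,7,8]=60  [2,3,5,6,7,8]=60  [3,4,5,6,7,8]=90
  size 7 → [0,1,2,3,4,6,8]=35  [0,2,3,4,6,7,8]=140  [0,3,4,5,6,7,8]=210  [1,2,3,4,6,7,8]=105  [1,2,3,5,6,7,8]=105  [2,3,4,5,6,7,8]=210
  first=0(i) contributes 420
  first=1(u) contributes 560
  first=5(e) contributes 280
|[w]| = 1260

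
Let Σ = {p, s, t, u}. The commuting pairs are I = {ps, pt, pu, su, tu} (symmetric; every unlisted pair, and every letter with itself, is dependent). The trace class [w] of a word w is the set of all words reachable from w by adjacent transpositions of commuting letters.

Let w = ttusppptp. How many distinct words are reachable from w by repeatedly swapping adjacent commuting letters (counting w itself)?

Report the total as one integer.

630

0(t) covers ∅
1(t) covers 0:t
2(u) covers ∅
3(s) covers 1:t
4(p) covers ∅
5(p) covers 4:p
6(p) covers 5:p
7(t) covers 3:s
8(p) covers 6:p
floor of heap: 0:t, 2:u, 4:p
completions by unplaced set U, small U first (add the entries for U minus each lowest piece of U):
  |U|=1: {2}:1  {7}:1  {8}:1
  |U|=2: {2,7}:2  {2,8}:2  {3,7}:1  {6,8}:1  {7,8}:2
  |U|=3: {1,3,7}:1  {2,3,7}:3  {2,6,8}:3  {2,7,8}:6  {3,7,8}:3  {5,6,8}:1  {6,7,8}:3
  |U|=4: {0,1,3,7}:1  {1,2,3,7}:4  {1,3,7,8}:4  {2,3,7,8}:12  {2,5,6,8}:4  {2,6,7,8}:12  {3,6,7,8}:6  {4,5,6,8}:1  {5,6,7,8}:4
  |U|=5: {0,1,2,3,7}:5  {0,1,3,7,8}:5  {1,2,3,7,8}:20  {1,3,6,7,8}:10  {2,3,6,7,8}:30  {2,4,5,6,8}:5  {2,5,6,7,8}:20  {3,5,6,7,8}:10  {4,5,6,7,8}:5
  |U|=6: {0,1,2,3,7,8}:30  {0,1,3,6,7,8}:15  {1,2,3,6,7,8}:60  {1,3,5,6,7,8}:20  {2,3,5,6,7,8}:60  {2,4,5,6,7,8}:30  {3,4,5,6,7,8}:15
  |U|=7: {0,1,2,3,6,7,8}:105  {0,1,3,5,6,7,8}:35  {1,2,3,5,6,7,8}:140  {1,3,4,5,6,7,8}:35  {2,3,4,5,6,7,8}:105
  start at 0(t): 280
  start at 2(u): 70
  start at 4(p): 280
sum over floor = 630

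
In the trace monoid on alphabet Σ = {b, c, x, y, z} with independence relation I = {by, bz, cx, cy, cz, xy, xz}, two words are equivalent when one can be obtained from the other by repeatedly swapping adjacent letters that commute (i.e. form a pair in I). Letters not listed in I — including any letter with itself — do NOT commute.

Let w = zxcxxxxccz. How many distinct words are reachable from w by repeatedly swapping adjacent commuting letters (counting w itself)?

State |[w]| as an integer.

2520

piece 0:z — minimal
piece 1:x — minimal
piece 2:c — minimal
piece 3:x rests on {1:x}
piece 4:x rests on {3:x}
piece 5:x rests on {4:x}
piece 6:x rests on {5:x}
piece 7:c rests on {2:c}
piece 8:c rests on {7:c}
piece 9:z rests on {0:z}
minimal pieces: {0:z, 1:x, 2:c}
ways to finish when only these pieces remain (= sum over removing one remaining piece with nothing left below it):
  1 left: {6}→1  {8}→1  {9}→1
  2 left: {0,9}→1  {5,6}→1  {6,8}→2  {6,9}→2  {7,8}→1  {8,9}→2
  3 left: {0,6,9}→3  {0,8,9}→3  {2,7,8}→1  {4,5,6}→1  {5,6,8}→3  {5,6,9}→3  {6,7,8}→3  {6,8,9}→6  {7,8,9}→3
  4 left: {0,5,6,9}→6  {0,6,8,9}→12  {0,7,8,9}→6  {2,6,7,8}→4  {2,7,8,9}→4  {3,4,5,6}→1  {4,5,6,8}→4  {4,5,6,9}→4  {5,6,7,8}→6  {5,6,8,9}→12  {6,7,8,9}→12
  5 left: {0,2,7,8,9}→10  {0,4,5,6,9}→10  {0,5,6,8,9}→30  {0,6,7,8,9}→30  {1,3,4,5,6}→1  {2,5,6,7,8}→10  {2,6,7,8,9}→20  {3,4,5,6,8}→5  {3,4,5,6,9}→5  {4,5,6,7,8}→10  {4,5,6,8,9}→20  {5,6,7,8,9}→30
  6 left: {0,2,6,7,8,9}→60  {0,3,4,5,6,9}→15  {0,4,5,6,8,9}→60  {0,5,6,7,8,9}→90  {1,3,4,5,6,8}→6  {1,3,4,5,6,9}→6  {2,4,5,6,7,8}→20  {2,5,6,7,8,9}→60  {3,4,5,6,7,8}→15  {3,4,5,6,8,9}→30  {4,5,6,7,8,9}→60
  7 left: {0,1,3,4,5,6,9}→21  {0,2,5,6,7,8,9}→210  {0,3,4,5,6,8,9}→105  {0,4,5,6,7,8,9}→210  {1,3,4,5,6,7,8}→21  {1,3,4,5,6,8,9}→42  {2,3,4,5,6,7,8}→35  {2,4,5,6,7,8,9}→140  {3,4,5,6,7,8,9}→105
  8 left: {0,1,3,4,5,6,8,9}→168  {0,2,4,5,6,7,8,9}→560  {0,3,4,5,6,7,8,9}→420  {1,2,3,4,5,6,7,8}→56  {1,3,4,5,6,7,8,9}→168  {2,3,4,5,6,7,8,9}→280
  placing 0:z first → 504 extensions
  placing 1:x first → 1260 extensions
  placing 2:c first → 756 extensions
total linear extensions = 2520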